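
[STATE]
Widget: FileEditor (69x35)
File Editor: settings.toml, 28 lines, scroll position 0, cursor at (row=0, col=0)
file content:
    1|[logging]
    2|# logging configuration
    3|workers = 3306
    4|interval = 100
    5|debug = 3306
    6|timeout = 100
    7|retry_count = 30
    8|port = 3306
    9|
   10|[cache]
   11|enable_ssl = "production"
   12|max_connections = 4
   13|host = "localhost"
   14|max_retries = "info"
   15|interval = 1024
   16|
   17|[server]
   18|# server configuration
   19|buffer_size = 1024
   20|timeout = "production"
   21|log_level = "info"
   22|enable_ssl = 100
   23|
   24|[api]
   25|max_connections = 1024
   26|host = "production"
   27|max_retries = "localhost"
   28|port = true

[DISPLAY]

█logging]                                                           ▲
# logging configuration                                             █
workers = 3306                                                      ░
interval = 100                                                      ░
debug = 3306                                                        ░
timeout = 100                                                       ░
retry_count = 30                                                    ░
port = 3306                                                         ░
                                                                    ░
[cache]                                                             ░
enable_ssl = "production"                                           ░
max_connections = 4                                                 ░
host = "localhost"                                                  ░
max_retries = "info"                                                ░
interval = 1024                                                     ░
                                                                    ░
[server]                                                            ░
# server configuration                                              ░
buffer_size = 1024                                                  ░
timeout = "production"                                              ░
log_level = "info"                                                  ░
enable_ssl = 100                                                    ░
                                                                    ░
[api]                                                               ░
max_connections = 1024                                              ░
host = "production"                                                 ░
max_retries = "localhost"                                           ░
port = true                                                         ░
                                                                    ░
                                                                    ░
                                                                    ░
                                                                    ░
                                                                    ░
                                                                    ░
                                                                    ▼


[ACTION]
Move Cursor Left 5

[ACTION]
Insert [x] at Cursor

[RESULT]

x█logging]                                                          ▲
# logging configuration                                             █
workers = 3306                                                      ░
interval = 100                                                      ░
debug = 3306                                                        ░
timeout = 100                                                       ░
retry_count = 30                                                    ░
port = 3306                                                         ░
                                                                    ░
[cache]                                                             ░
enable_ssl = "production"                                           ░
max_connections = 4                                                 ░
host = "localhost"                                                  ░
max_retries = "info"                                                ░
interval = 1024                                                     ░
                                                                    ░
[server]                                                            ░
# server configuration                                              ░
buffer_size = 1024                                                  ░
timeout = "production"                                              ░
log_level = "info"                                                  ░
enable_ssl = 100                                                    ░
                                                                    ░
[api]                                                               ░
max_connections = 1024                                              ░
host = "production"                                                 ░
max_retries = "localhost"                                           ░
port = true                                                         ░
                                                                    ░
                                                                    ░
                                                                    ░
                                                                    ░
                                                                    ░
                                                                    ░
                                                                    ▼


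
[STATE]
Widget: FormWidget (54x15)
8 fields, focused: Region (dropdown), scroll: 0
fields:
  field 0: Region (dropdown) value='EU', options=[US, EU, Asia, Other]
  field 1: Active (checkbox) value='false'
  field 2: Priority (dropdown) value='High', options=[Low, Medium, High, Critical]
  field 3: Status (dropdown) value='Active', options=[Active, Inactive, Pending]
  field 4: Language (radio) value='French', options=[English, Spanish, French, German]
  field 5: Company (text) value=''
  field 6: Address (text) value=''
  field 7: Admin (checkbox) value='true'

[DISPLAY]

> Region:     [EU                                   ▼]
  Active:     [ ]                                     
  Priority:   [High                                 ▼]
  Status:     [Active                               ▼]
  Language:   ( ) English  ( ) Spanish  (●) French  ( 
  Company:    [                                      ]
  Address:    [                                      ]
  Admin:      [x]                                     
                                                      
                                                      
                                                      
                                                      
                                                      
                                                      
                                                      


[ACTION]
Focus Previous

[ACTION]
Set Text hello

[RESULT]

  Region:     [EU                                   ▼]
  Active:     [ ]                                     
  Priority:   [High                                 ▼]
  Status:     [Active                               ▼]
  Language:   ( ) English  ( ) Spanish  (●) French  ( 
  Company:    [                                      ]
  Address:    [                                      ]
> Admin:      [x]                                     
                                                      
                                                      
                                                      
                                                      
                                                      
                                                      
                                                      


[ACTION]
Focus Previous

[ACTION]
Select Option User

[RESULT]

  Region:     [EU                                   ▼]
  Active:     [ ]                                     
  Priority:   [High                                 ▼]
  Status:     [Active                               ▼]
  Language:   ( ) English  ( ) Spanish  (●) French  ( 
  Company:    [                                      ]
> Address:    [                                      ]
  Admin:      [x]                                     
                                                      
                                                      
                                                      
                                                      
                                                      
                                                      
                                                      


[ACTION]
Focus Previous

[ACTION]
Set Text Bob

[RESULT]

  Region:     [EU                                   ▼]
  Active:     [ ]                                     
  Priority:   [High                                 ▼]
  Status:     [Active                               ▼]
  Language:   ( ) English  ( ) Spanish  (●) French  ( 
> Company:    [Bob                                   ]
  Address:    [                                      ]
  Admin:      [x]                                     
                                                      
                                                      
                                                      
                                                      
                                                      
                                                      
                                                      


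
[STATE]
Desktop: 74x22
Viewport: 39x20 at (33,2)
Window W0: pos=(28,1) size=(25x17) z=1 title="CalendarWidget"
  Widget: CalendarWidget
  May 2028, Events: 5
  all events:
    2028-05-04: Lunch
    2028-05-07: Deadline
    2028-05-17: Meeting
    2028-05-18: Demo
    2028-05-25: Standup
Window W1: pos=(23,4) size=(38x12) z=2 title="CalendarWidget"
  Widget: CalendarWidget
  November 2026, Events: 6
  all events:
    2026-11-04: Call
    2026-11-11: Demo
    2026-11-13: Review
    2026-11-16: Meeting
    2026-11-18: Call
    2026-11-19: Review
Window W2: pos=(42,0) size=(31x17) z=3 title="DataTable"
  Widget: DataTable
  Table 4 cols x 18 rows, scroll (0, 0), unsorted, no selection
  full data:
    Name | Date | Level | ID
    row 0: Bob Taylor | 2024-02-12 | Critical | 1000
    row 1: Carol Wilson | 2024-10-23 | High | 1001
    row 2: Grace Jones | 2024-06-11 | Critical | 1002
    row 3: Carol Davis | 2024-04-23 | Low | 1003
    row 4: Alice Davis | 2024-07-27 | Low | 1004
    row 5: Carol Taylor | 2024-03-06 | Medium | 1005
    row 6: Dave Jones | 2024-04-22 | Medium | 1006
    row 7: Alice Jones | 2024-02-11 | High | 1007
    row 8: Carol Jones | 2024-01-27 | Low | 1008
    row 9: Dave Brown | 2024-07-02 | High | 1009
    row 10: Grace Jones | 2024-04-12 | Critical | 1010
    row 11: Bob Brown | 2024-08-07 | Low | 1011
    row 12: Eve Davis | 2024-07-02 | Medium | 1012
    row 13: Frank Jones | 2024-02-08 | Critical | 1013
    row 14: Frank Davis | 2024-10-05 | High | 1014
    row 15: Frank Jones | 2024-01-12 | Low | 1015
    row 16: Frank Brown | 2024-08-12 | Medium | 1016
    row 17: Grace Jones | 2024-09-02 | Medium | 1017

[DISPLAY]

endarWidg┠─────────────────────────────
─────────┃Name        │Date      │Level
━━━━━━━━━┃────────────┼──────────┼─────
Widget   ┃Bob Taylor  │2024-02-12│Criti
─────────┃Carol Wilson│2024-10-23│High 
  Novembe┃Grace Jones │2024-06-11│Criti
Th Fr Sa ┃Carol Davis │2024-04-23│Low  
         ┃Alice Davis │2024-07-27│Low  
  5  6  7┃Carol Taylor│2024-03-06│Mediu
 12 13* 1┃Dave Jones  │2024-04-22│Mediu
* 19* 20 ┃Alice Jones │2024-02-11│High 
26 27 28 ┃Carol Jones │2024-01-27│Low  
         ┃Dave Brown  │2024-07-02│High 
━━━━━━━━━┃Grace Jones │2024-04-12│Criti
         ┗━━━━━━━━━━━━━━━━━━━━━━━━━━━━━
━━━━━━━━━━━━━━━━━━━┛                   
                                       
                                       
                                       
                                       


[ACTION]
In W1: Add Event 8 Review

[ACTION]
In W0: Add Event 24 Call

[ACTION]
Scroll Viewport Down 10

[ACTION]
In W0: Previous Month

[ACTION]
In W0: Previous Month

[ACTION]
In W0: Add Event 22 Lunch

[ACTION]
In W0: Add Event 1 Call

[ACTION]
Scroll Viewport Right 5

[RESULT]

darWidg┠─────────────────────────────┨ 
───────┃Name        │Date      │Level┃ 
━━━━━━━┃────────────┼──────────┼─────┃ 
dget   ┃Bob Taylor  │2024-02-12│Criti┃ 
───────┃Carol Wilson│2024-10-23│High ┃ 
Novembe┃Grace Jones │2024-06-11│Criti┃ 
 Fr Sa ┃Carol Davis │2024-04-23│Low  ┃ 
       ┃Alice Davis │2024-07-27│Low  ┃ 
5  6  7┃Carol Taylor│2024-03-06│Mediu┃ 
2 13* 1┃Dave Jones  │2024-04-22│Mediu┃ 
19* 20 ┃Alice Jones │2024-02-11│High ┃ 
 27 28 ┃Carol Jones │2024-01-27│Low  ┃ 
       ┃Dave Brown  │2024-07-02│High ┃ 
━━━━━━━┃Grace Jones │2024-04-12│Criti┃ 
       ┗━━━━━━━━━━━━━━━━━━━━━━━━━━━━━┛ 
━━━━━━━━━━━━━━━━━┛                     
                                       
                                       
                                       
                                       


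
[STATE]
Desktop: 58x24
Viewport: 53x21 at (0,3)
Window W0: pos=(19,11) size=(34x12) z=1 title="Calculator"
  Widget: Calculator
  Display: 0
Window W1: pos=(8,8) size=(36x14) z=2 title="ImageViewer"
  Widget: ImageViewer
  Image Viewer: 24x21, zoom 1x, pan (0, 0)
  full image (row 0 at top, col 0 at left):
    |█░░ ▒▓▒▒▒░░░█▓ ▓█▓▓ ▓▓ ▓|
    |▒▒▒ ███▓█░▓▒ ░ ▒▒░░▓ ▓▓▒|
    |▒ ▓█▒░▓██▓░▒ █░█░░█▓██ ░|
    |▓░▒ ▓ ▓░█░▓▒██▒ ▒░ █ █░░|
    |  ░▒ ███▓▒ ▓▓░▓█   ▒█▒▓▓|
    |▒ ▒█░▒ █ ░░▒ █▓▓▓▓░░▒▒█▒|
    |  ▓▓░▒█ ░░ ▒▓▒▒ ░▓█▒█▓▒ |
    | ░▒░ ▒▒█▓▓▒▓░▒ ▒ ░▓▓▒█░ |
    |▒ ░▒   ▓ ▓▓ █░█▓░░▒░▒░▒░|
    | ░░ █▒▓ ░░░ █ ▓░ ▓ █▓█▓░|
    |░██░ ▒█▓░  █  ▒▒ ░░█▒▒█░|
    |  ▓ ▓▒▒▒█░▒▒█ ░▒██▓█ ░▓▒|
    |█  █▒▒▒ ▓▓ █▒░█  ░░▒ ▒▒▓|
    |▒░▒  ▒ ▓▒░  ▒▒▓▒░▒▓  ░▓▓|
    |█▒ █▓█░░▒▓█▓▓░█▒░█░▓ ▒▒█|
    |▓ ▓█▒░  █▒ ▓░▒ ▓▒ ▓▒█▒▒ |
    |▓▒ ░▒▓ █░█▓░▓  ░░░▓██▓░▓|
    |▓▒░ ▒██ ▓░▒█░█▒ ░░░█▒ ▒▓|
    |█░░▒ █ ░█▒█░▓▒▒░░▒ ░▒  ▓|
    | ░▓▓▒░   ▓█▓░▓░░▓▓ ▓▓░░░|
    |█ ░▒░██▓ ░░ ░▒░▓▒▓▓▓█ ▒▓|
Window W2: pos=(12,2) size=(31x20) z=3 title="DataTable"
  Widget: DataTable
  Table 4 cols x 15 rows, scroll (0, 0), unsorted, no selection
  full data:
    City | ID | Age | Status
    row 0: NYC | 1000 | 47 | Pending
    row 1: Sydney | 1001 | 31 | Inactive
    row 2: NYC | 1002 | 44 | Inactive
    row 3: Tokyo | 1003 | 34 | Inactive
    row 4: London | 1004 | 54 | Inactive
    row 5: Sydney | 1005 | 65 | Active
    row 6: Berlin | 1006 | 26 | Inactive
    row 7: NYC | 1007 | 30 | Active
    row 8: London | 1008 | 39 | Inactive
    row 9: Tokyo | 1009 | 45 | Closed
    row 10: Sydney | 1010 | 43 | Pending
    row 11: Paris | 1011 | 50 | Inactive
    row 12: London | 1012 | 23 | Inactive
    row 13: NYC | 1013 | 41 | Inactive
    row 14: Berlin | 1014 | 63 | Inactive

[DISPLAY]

            ┃ DataTable                   ┃          
            ┠─────────────────────────────┨          
            ┃City  │ID  │Age│Status       ┃          
            ┃──────┼────┼───┼────────     ┃          
            ┃NYC   │1000│47 │Pending      ┃          
        ┏━━━┃Sydney│1001│31 │Inactive     ┃┓         
        ┃ Im┃NYC   │1002│44 │Inactive     ┃┃         
        ┠───┃Tokyo │1003│34 │Inactive     ┃┨         
        ┃█░░┃London│1004│54 │Inactive     ┃┃━━━━━━━━┓
        ┃▒▒▒┃Sydney│1005│65 │Active       ┃┃        ┃
        ┃▒ ▓┃Berlin│1006│26 │Inactive     ┃┃────────┨
        ┃▓░▒┃NYC   │1007│30 │Active       ┃┃       0┃
        ┃  ░┃London│1008│39 │Inactive     ┃┃        ┃
        ┃▒ ▒┃Tokyo │1009│45 │Closed       ┃┃        ┃
        ┃  ▓┃Sydney│1010│43 │Pending      ┃┃        ┃
        ┃ ░▒┃Paris │1011│50 │Inactive     ┃┃        ┃
        ┃▒ ░┃London│1012│23 │Inactive     ┃┃        ┃
        ┃ ░░┃NYC   │1013│41 │Inactive     ┃┃        ┃
        ┗━━━┗━━━━━━━━━━━━━━━━━━━━━━━━━━━━━┛┛        ┃
                   ┗━━━━━━━━━━━━━━━━━━━━━━━━━━━━━━━━┛
                                                     


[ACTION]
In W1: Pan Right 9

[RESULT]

            ┃ DataTable                   ┃          
            ┠─────────────────────────────┨          
            ┃City  │ID  │Age│Status       ┃          
            ┃──────┼────┼───┼────────     ┃          
            ┃NYC   │1000│47 │Pending      ┃          
        ┏━━━┃Sydney│1001│31 │Inactive     ┃┓         
        ┃ Im┃NYC   │1002│44 │Inactive     ┃┃         
        ┠───┃Tokyo │1003│34 │Inactive     ┃┨         
        ┃░░░┃London│1004│54 │Inactive     ┃┃━━━━━━━━┓
        ┃░▓▒┃Sydney│1005│65 │Active       ┃┃        ┃
        ┃▓░▒┃Berlin│1006│26 │Inactive     ┃┃────────┨
        ┃░▓▒┃NYC   │1007│30 │Active       ┃┃       0┃
        ┃▒ ▓┃London│1008│39 │Inactive     ┃┃        ┃
        ┃░░▒┃Tokyo │1009│45 │Closed       ┃┃        ┃
        ┃░ ▒┃Sydney│1010│43 │Pending      ┃┃        ┃
        ┃▓▒▓┃Paris │1011│50 │Inactive     ┃┃        ┃
        ┃▓▓ ┃London│1012│23 │Inactive     ┃┃        ┃
        ┃░░ ┃NYC   │1013│41 │Inactive     ┃┃        ┃
        ┗━━━┗━━━━━━━━━━━━━━━━━━━━━━━━━━━━━┛┛        ┃
                   ┗━━━━━━━━━━━━━━━━━━━━━━━━━━━━━━━━┛
                                                     


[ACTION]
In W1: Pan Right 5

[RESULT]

            ┃ DataTable                   ┃          
            ┠─────────────────────────────┨          
            ┃City  │ID  │Age│Status       ┃          
            ┃──────┼────┼───┼────────     ┃          
            ┃NYC   │1000│47 │Pending      ┃          
        ┏━━━┃Sydney│1001│31 │Inactive     ┃┓         
        ┃ Im┃NYC   │1002│44 │Inactive     ┃┃         
        ┠───┃Tokyo │1003│34 │Inactive     ┃┨         
        ┃ ▓█┃London│1004│54 │Inactive     ┃┃━━━━━━━━┓
        ┃ ▒▒┃Sydney│1005│65 │Active       ┃┃        ┃
        ┃░█░┃Berlin│1006│26 │Inactive     ┃┃────────┨
        ┃▒ ▒┃NYC   │1007│30 │Active       ┃┃       0┃
        ┃▓█ ┃London│1008│39 │Inactive     ┃┃        ┃
        ┃▓▓▓┃Tokyo │1009│45 │Closed       ┃┃        ┃
        ┃▒ ░┃Sydney│1010│43 │Pending      ┃┃        ┃
        ┃ ▒ ┃Paris │1011│50 │Inactive     ┃┃        ┃
        ┃█▓░┃London│1012│23 │Inactive     ┃┃        ┃
        ┃▓░ ┃NYC   │1013│41 │Inactive     ┃┃        ┃
        ┗━━━┗━━━━━━━━━━━━━━━━━━━━━━━━━━━━━┛┛        ┃
                   ┗━━━━━━━━━━━━━━━━━━━━━━━━━━━━━━━━┛
                                                     


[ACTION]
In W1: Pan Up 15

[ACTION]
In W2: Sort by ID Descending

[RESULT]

            ┃ DataTable                   ┃          
            ┠─────────────────────────────┨          
            ┃City  │ID ▼│Age│Status       ┃          
            ┃──────┼────┼───┼────────     ┃          
            ┃Berlin│1014│63 │Inactive     ┃          
        ┏━━━┃NYC   │1013│41 │Inactive     ┃┓         
        ┃ Im┃London│1012│23 │Inactive     ┃┃         
        ┠───┃Paris │1011│50 │Inactive     ┃┨         
        ┃ ▓█┃Sydney│1010│43 │Pending      ┃┃━━━━━━━━┓
        ┃ ▒▒┃Tokyo │1009│45 │Closed       ┃┃        ┃
        ┃░█░┃London│1008│39 │Inactive     ┃┃────────┨
        ┃▒ ▒┃NYC   │1007│30 │Active       ┃┃       0┃
        ┃▓█ ┃Berlin│1006│26 │Inactive     ┃┃        ┃
        ┃▓▓▓┃Sydney│1005│65 │Active       ┃┃        ┃
        ┃▒ ░┃London│1004│54 │Inactive     ┃┃        ┃
        ┃ ▒ ┃Tokyo │1003│34 │Inactive     ┃┃        ┃
        ┃█▓░┃NYC   │1002│44 │Inactive     ┃┃        ┃
        ┃▓░ ┃Sydney│1001│31 │Inactive     ┃┃        ┃
        ┗━━━┗━━━━━━━━━━━━━━━━━━━━━━━━━━━━━┛┛        ┃
                   ┗━━━━━━━━━━━━━━━━━━━━━━━━━━━━━━━━┛
                                                     


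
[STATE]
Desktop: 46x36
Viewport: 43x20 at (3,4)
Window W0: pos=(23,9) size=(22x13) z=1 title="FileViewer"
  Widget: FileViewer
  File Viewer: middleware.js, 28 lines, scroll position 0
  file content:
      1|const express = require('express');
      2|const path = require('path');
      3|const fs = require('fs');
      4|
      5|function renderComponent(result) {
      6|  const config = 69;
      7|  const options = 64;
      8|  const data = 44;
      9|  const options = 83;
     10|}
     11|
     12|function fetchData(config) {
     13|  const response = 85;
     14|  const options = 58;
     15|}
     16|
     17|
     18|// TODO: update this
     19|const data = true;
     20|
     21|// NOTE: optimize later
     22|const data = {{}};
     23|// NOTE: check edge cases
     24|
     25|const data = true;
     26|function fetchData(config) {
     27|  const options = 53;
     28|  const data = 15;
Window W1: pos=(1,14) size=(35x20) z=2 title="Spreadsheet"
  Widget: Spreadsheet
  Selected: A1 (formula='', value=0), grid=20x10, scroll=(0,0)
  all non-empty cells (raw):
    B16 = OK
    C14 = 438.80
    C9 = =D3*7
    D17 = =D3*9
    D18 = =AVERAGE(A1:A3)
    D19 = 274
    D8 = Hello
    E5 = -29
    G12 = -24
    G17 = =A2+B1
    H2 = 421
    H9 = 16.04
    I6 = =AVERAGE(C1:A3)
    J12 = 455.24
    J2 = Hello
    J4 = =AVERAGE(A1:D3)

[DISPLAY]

                                           
                                           
                                           
                                           
                                           
                    ┏━━━━━━━━━━━━━━━━━━━━┓ 
                    ┃ FileViewer         ┃ 
                    ┠────────────────────┨ 
                    ┃const express = req▲┃ 
                    ┃const path = requir█┃ 
━━━━━━━━━━━━━━━━━━━━━━━━━━━━━━━━┓equire(░┃ 
Spreadsheet                     ┃       ░┃ 
────────────────────────────────┨derComp░┃ 
1:                              ┃ig = 69░┃ 
      A       B       C       D ┃ons = 6░┃ 
--------------------------------┃ = 44; ░┃ 
 1      [0]       0       0     ┃ons = 8▼┃ 
 2        0       0       0     ┃━━━━━━━━┛ 
 3        0       0       0     ┃          
 4        0       0       0     ┃          


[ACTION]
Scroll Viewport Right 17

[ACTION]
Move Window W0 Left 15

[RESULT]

                                           
                                           
                                           
                                           
                                           
     ┏━━━━━━━━━━━━━━━━━━━━┓                
     ┃ FileViewer         ┃                
     ┠────────────────────┨                
     ┃const express = req▲┃                
     ┃const path = requir█┃                
━━━━━━━━━━━━━━━━━━━━━━━━━━━━━━━━┓          
Spreadsheet                     ┃          
────────────────────────────────┨          
1:                              ┃          
      A       B       C       D ┃          
--------------------------------┃          
 1      [0]       0       0     ┃          
 2        0       0       0     ┃          
 3        0       0       0     ┃          
 4        0       0       0     ┃          


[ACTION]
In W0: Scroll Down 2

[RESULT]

                                           
                                           
                                           
                                           
                                           
     ┏━━━━━━━━━━━━━━━━━━━━┓                
     ┃ FileViewer         ┃                
     ┠────────────────────┨                
     ┃const fs = require(▲┃                
     ┃                   █┃                
━━━━━━━━━━━━━━━━━━━━━━━━━━━━━━━━┓          
Spreadsheet                     ┃          
────────────────────────────────┨          
1:                              ┃          
      A       B       C       D ┃          
--------------------------------┃          
 1      [0]       0       0     ┃          
 2        0       0       0     ┃          
 3        0       0       0     ┃          
 4        0       0       0     ┃          


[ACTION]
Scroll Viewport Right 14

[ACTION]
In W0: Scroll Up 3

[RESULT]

                                           
                                           
                                           
                                           
                                           
     ┏━━━━━━━━━━━━━━━━━━━━┓                
     ┃ FileViewer         ┃                
     ┠────────────────────┨                
     ┃const express = req▲┃                
     ┃const path = requir█┃                
━━━━━━━━━━━━━━━━━━━━━━━━━━━━━━━━┓          
Spreadsheet                     ┃          
────────────────────────────────┨          
1:                              ┃          
      A       B       C       D ┃          
--------------------------------┃          
 1      [0]       0       0     ┃          
 2        0       0       0     ┃          
 3        0       0       0     ┃          
 4        0       0       0     ┃          


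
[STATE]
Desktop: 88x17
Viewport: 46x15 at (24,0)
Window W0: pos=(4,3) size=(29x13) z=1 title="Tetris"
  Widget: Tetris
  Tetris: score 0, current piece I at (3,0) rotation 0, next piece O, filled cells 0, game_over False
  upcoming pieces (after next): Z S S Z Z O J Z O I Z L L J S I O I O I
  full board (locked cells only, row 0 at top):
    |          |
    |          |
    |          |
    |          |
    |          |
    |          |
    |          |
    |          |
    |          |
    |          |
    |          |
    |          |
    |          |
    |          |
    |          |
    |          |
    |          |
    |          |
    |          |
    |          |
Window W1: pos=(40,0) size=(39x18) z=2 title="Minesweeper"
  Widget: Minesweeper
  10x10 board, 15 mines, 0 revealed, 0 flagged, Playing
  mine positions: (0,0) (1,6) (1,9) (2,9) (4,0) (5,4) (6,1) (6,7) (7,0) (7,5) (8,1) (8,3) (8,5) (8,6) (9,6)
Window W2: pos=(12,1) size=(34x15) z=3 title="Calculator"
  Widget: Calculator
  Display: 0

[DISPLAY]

                ┏━━━━━━━━━━━━━━━━━━━━━━━━━━━━━
━━━━━━━━━━━━━━━━━━━━━┓sweeper                 
                     ┃────────────────────────
─────────────────────┨■■■■■                   
                    0┃■■■■■                   
─┬───┐               ┃■■■■■                   
 │ ÷ │               ┃■■■■■                   
─┼───┤               ┃■■■■■                   
 │ × │               ┃■■■■■                   
─┼───┤               ┃■■■■■                   
 │ - │               ┃■■■■■                   
─┼───┤               ┃■■■■■                   
 │ + │               ┃■■■■■                   
─┼───┤               ┃                        
R│ M+│               ┃                        


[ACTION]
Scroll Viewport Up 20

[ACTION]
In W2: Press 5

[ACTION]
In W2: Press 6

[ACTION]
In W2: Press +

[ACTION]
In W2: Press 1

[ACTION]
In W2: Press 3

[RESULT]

                ┏━━━━━━━━━━━━━━━━━━━━━━━━━━━━━
━━━━━━━━━━━━━━━━━━━━━┓sweeper                 
                     ┃────────────────────────
─────────────────────┨■■■■■                   
                   13┃■■■■■                   
─┬───┐               ┃■■■■■                   
 │ ÷ │               ┃■■■■■                   
─┼───┤               ┃■■■■■                   
 │ × │               ┃■■■■■                   
─┼───┤               ┃■■■■■                   
 │ - │               ┃■■■■■                   
─┼───┤               ┃■■■■■                   
 │ + │               ┃■■■■■                   
─┼───┤               ┃                        
R│ M+│               ┃                        


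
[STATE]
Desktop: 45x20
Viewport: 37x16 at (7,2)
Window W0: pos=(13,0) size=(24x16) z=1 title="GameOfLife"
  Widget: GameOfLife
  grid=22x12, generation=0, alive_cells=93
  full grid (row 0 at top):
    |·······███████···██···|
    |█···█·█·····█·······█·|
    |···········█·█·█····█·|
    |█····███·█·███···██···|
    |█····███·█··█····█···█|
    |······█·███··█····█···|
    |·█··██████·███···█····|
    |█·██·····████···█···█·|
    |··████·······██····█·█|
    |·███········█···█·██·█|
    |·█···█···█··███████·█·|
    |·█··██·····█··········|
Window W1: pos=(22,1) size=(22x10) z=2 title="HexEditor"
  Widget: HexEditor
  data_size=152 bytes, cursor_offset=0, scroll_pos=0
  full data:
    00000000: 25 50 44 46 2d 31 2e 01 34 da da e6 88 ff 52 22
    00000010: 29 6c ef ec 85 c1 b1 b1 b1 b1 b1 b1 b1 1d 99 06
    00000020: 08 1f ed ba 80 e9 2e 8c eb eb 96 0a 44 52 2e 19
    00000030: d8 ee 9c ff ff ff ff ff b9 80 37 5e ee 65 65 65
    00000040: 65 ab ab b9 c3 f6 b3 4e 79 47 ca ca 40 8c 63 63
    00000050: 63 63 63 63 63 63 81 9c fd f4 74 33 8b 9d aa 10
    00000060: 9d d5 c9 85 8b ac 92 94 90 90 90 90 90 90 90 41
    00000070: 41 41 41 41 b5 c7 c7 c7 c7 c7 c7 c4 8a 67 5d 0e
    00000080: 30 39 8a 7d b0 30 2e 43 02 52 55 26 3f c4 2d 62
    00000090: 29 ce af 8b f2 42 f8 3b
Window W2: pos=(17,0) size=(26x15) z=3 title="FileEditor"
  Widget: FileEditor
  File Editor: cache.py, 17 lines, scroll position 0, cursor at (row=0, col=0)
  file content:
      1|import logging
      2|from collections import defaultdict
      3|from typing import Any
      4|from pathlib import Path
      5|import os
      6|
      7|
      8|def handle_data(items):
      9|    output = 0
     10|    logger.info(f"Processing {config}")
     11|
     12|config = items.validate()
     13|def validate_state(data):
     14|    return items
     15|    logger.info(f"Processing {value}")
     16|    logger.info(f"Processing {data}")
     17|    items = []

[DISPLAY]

      ┠───┠────────────────────────┨┃
      ┃Gen┃█mport logging         ▲┃┨
      ┃···┃from collections import█┃┃
      ┃█··┃from typing import Any ░┃┃
      ┃···┃from pathlib import Pat░┃┃
      ┃█··┃import os              ░┃┃
      ┃█··┃                       ░┃┃
      ┃···┃                       ░┃┃
      ┃·█·┃def handle_data(items):░┃┛
      ┃█·█┃    output = 0         ░┃ 
      ┃··█┃    logger.info(f"Proce░┃ 
      ┃·██┃                       ▼┃ 
      ┃·█·┗━━━━━━━━━━━━━━━━━━━━━━━━┛ 
      ┗━━━━━━━━━━━━━━━━━━━━━━┛       
                                     
                                     


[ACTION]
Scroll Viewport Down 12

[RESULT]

      ┃···┃from collections import█┃┃
      ┃█··┃from typing import Any ░┃┃
      ┃···┃from pathlib import Pat░┃┃
      ┃█··┃import os              ░┃┃
      ┃█··┃                       ░┃┃
      ┃···┃                       ░┃┃
      ┃·█·┃def handle_data(items):░┃┛
      ┃█·█┃    output = 0         ░┃ 
      ┃··█┃    logger.info(f"Proce░┃ 
      ┃·██┃                       ▼┃ 
      ┃·█·┗━━━━━━━━━━━━━━━━━━━━━━━━┛ 
      ┗━━━━━━━━━━━━━━━━━━━━━━┛       
                                     
                                     
                                     
                                     


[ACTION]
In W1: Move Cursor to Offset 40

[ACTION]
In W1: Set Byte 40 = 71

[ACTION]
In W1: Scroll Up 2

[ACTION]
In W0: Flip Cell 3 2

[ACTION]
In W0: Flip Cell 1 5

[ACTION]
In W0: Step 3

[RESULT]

      ┃···┃from collections import█┃┃
      ┃···┃from typing import Any ░┃┃
      ┃·█·┃from pathlib import Pat░┃┃
      ┃·█·┃import os              ░┃┃
      ┃█·█┃                       ░┃┃
      ┃··█┃                       ░┃┃
      ┃·█·┃def handle_data(items):░┃┛
      ┃··█┃    output = 0         ░┃ 
      ┃···┃    logger.info(f"Proce░┃ 
      ┃█·█┃                       ▼┃ 
      ┃█·█┗━━━━━━━━━━━━━━━━━━━━━━━━┛ 
      ┗━━━━━━━━━━━━━━━━━━━━━━┛       
                                     
                                     
                                     
                                     


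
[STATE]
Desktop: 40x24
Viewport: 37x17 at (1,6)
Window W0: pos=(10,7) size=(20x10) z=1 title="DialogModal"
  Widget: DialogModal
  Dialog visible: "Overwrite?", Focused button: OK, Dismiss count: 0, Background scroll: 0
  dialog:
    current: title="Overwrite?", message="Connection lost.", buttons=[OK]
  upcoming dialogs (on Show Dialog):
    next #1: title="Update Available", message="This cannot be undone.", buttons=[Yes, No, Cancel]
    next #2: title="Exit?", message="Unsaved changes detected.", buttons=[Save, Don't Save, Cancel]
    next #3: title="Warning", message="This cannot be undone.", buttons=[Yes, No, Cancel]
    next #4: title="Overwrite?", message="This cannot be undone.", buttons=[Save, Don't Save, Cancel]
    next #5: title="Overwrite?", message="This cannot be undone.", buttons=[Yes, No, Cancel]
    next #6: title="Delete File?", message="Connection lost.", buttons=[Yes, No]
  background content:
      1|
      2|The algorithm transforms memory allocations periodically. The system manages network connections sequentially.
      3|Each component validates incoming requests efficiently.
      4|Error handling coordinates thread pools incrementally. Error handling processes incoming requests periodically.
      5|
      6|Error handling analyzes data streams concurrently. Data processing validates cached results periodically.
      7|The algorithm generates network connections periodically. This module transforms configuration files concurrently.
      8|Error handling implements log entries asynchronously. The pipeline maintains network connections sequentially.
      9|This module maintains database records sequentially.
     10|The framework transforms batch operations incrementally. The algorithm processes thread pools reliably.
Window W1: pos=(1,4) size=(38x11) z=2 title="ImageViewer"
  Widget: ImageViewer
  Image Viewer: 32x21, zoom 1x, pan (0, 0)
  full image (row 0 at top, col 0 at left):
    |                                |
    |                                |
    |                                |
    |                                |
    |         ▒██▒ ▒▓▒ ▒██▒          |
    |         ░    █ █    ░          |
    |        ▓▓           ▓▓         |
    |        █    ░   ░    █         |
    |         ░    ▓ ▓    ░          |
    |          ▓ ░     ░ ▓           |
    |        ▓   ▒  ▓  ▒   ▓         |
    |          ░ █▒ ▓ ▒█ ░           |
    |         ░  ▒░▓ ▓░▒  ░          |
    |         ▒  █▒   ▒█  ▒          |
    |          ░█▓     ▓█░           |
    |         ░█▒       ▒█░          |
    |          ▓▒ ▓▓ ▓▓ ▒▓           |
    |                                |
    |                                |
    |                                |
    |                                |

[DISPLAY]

┠────────────────────────────────────
┃                                    
┃                                    
┃                                    
┃                                    
┃         ▒██▒ ▒▓▒ ▒██▒              
┃         ░    █ █    ░              
┃        ▓▓           ▓▓             
┗━━━━━━━━━━━━━━━━━━━━━━━━━━━━━━━━━━━━
         ┃Error handling ana┃        
         ┗━━━━━━━━━━━━━━━━━━┛        
                                     
                                     
                                     
                                     
                                     
                                     


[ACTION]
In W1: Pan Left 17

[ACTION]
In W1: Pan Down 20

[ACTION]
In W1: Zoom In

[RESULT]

┠────────────────────────────────────
┃                ▓▓      ▒▒    ▓▓    
┃                ▓▓      ▒▒    ▓▓    
┃                    ░░  ██▒▒  ▓▓  ▒▒
┃                    ░░  ██▒▒  ▓▓  ▒▒
┃                  ░░    ▒▒░░▓▓  ▓▓░░
┃                  ░░    ▒▒░░▓▓  ▓▓░░
┃                  ▒▒    ██▒▒      ▒▒
┗━━━━━━━━━━━━━━━━━━━━━━━━━━━━━━━━━━━━
         ┃Error handling ana┃        
         ┗━━━━━━━━━━━━━━━━━━┛        
                                     
                                     
                                     
                                     
                                     
                                     


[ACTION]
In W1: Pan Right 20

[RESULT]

┠────────────────────────────────────
┃    ▒▒    ▓▓    ▒▒      ▓▓          
┃    ▒▒    ▓▓    ▒▒      ▓▓          
┃░░  ██▒▒  ▓▓  ▒▒██  ░░              
┃░░  ██▒▒  ▓▓  ▒▒██  ░░              
┃    ▒▒░░▓▓  ▓▓░░▒▒    ░░            
┃    ▒▒░░▓▓  ▓▓░░▒▒    ░░            
┃    ██▒▒      ▒▒██    ▒▒            
┗━━━━━━━━━━━━━━━━━━━━━━━━━━━━━━━━━━━━
         ┃Error handling ana┃        
         ┗━━━━━━━━━━━━━━━━━━┛        
                                     
                                     
                                     
                                     
                                     
                                     
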